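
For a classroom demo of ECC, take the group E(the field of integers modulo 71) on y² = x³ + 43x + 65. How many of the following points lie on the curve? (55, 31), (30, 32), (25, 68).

(55, 31): 31² ≡ 38, rhs ≡ 38 → on.
(30, 32): 32² ≡ 30, rhs ≡ 26 → off.
(25, 68): 68² ≡ 9, rhs ≡ 9 → on.

2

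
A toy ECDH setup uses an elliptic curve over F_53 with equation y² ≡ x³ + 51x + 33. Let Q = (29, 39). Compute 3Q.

(42, 7)

Repeated addition: build up to 3Q.
2Q: tangent at (29, 39): λ = (3·29² + 51)/(2·39) ≡ 30/25. 25⁻¹ ≡ 17 (mod 53) since 25·17 = 425 ≡ 1, so λ ≡ 30·17 ≡ 33.
  x = λ² - 29 - 29 = 1089 - 58 ≡ 24; y = λ·(29 - 24) - 39 ≡ 20. → (24, 20)
3Q: (24, 20) + (29, 39). λ = (39 - 20)/(29 - 24) ≡ 19/5 mod 53. 5⁻¹ ≡ 32 (mod 53) since 5·32 = 160 ≡ 1, so λ ≡ 25.
  x = λ² - 24 - 29 = 625 - 53 ≡ 42; y = λ·(24 - 42) - 20 ≡ 7. → (42, 7)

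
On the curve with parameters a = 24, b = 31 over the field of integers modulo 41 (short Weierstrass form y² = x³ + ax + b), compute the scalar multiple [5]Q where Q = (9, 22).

Repeated addition: build up to 5Q.
2Q: tangent at (9, 22): λ = (3·9² + 24)/(2·22) ≡ 21/3. 3⁻¹ ≡ 14 (mod 41), so λ ≡ 21·14 ≡ 7.
  x = λ² - 9 - 9 = 49 - 18 ≡ 31; y = λ·(9 - 31) - 22 ≡ 29. → (31, 29)
3Q: (31, 29) + (9, 22). λ = (22 - 29)/(9 - 31) ≡ 34/19 mod 41. 19⁻¹ ≡ 13 (mod 41) since 19·13 = 247 ≡ 1, so λ ≡ 32.
  x = λ² - 31 - 9 = 1024 - 40 ≡ 0; y = λ·(31 - 0) - 29 ≡ 20. → (0, 20)
4Q: (0, 20) + (9, 22). λ = (22 - 20)/(9 - 0) ≡ 2/9 mod 41. 9⁻¹ ≡ 32 (mod 41), so λ ≡ 23.
  x = λ² - 0 - 9 = 529 - 9 ≡ 28; y = λ·(0 - 28) - 20 ≡ 33. → (28, 33)
5Q: (28, 33) + (9, 22). λ = (22 - 33)/(9 - 28) ≡ 30/22 mod 41. 22⁻¹ ≡ 28 (mod 41) since 22·28 = 616 ≡ 1, so λ ≡ 20.
  x = λ² - 28 - 9 = 400 - 37 ≡ 35; y = λ·(28 - 35) - 33 ≡ 32. → (35, 32)

(35, 32)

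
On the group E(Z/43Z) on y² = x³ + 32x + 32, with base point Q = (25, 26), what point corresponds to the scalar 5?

(11, 34)

Repeated addition: build up to 5Q.
2Q: tangent at (25, 26): λ = (3·25² + 32)/(2·26) ≡ 15/9. 9⁻¹ ≡ 24 (mod 43), so λ ≡ 15·24 ≡ 16.
  x = λ² - 25 - 25 = 256 - 50 ≡ 34; y = λ·(25 - 34) - 26 ≡ 2. → (34, 2)
3Q: (34, 2) + (25, 26). λ = (26 - 2)/(25 - 34) ≡ 24/34 mod 43. 34⁻¹ ≡ 19 (mod 43), so λ ≡ 26.
  x = λ² - 34 - 25 = 676 - 59 ≡ 15; y = λ·(34 - 15) - 2 ≡ 19. → (15, 19)
4Q: (15, 19) + (25, 26). λ = (26 - 19)/(25 - 15) ≡ 7/10 mod 43. 10⁻¹ ≡ 13 (mod 43), so λ ≡ 5.
  x = λ² - 15 - 25 = 25 - 40 ≡ 28; y = λ·(15 - 28) - 19 ≡ 2. → (28, 2)
5Q: (28, 2) + (25, 26). λ = (26 - 2)/(25 - 28) ≡ 24/40 mod 43. 40⁻¹ ≡ 14 (mod 43), so λ ≡ 35.
  x = λ² - 28 - 25 = 1225 - 53 ≡ 11; y = λ·(28 - 11) - 2 ≡ 34. → (11, 34)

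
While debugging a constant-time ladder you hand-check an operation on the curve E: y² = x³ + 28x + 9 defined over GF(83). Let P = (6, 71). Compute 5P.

(70, 42)

Repeated addition: build up to 5P.
2P: tangent at (6, 71): λ = (3·6² + 28)/(2·71) ≡ 53/59. 59⁻¹ ≡ 38 (mod 83) since 59·38 = 2242 ≡ 1, so λ ≡ 53·38 ≡ 22.
  x = λ² - 6 - 6 = 484 - 12 ≡ 57; y = λ·(6 - 57) - 71 ≡ 52. → (57, 52)
3P: (57, 52) + (6, 71). λ = (71 - 52)/(6 - 57) ≡ 19/32 mod 83. 32⁻¹ ≡ 13 (mod 83) since 32·13 = 416 ≡ 1, so λ ≡ 81.
  x = λ² - 57 - 6 = 6561 - 63 ≡ 24; y = λ·(57 - 24) - 52 ≡ 48. → (24, 48)
4P: (24, 48) + (6, 71). λ = (71 - 48)/(6 - 24) ≡ 23/65 mod 83. 65⁻¹ ≡ 23 (mod 83) since 65·23 = 1495 ≡ 1, so λ ≡ 31.
  x = λ² - 24 - 6 = 961 - 30 ≡ 18; y = λ·(24 - 18) - 48 ≡ 55. → (18, 55)
5P: (18, 55) + (6, 71). λ = (71 - 55)/(6 - 18) ≡ 16/71 mod 83. 71⁻¹ ≡ 76 (mod 83), so λ ≡ 54.
  x = λ² - 18 - 6 = 2916 - 24 ≡ 70; y = λ·(18 - 70) - 55 ≡ 42. → (70, 42)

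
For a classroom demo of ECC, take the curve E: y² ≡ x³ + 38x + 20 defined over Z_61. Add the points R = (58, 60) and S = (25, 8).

(30, 10)

(58, 60) + (25, 8). λ = (8 - 60)/(25 - 58) ≡ 9/28 mod 61. 28⁻¹ ≡ 24 (mod 61), so λ ≡ 33.
  x = λ² - 58 - 25 = 1089 - 83 ≡ 30; y = λ·(58 - 30) - 60 ≡ 10. → (30, 10)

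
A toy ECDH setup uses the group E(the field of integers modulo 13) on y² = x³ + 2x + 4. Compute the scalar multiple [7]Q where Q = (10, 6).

(12, 12)

Repeated addition: build up to 7Q.
2Q: tangent at (10, 6): λ = (3·10² + 2)/(2·6) ≡ 3/12. 12⁻¹ ≡ 12 (mod 13) since 12·12 = 144 ≡ 1, so λ ≡ 3·12 ≡ 10.
  x = λ² - 10 - 10 = 100 - 20 ≡ 2; y = λ·(10 - 2) - 6 ≡ 9. → (2, 9)
3Q: (2, 9) + (10, 6). λ = (6 - 9)/(10 - 2) ≡ 10/8 mod 13. 8⁻¹ ≡ 5 (mod 13), so λ ≡ 11.
  x = λ² - 2 - 10 = 121 - 12 ≡ 5; y = λ·(2 - 5) - 9 ≡ 10. → (5, 10)
4Q: (5, 10) + (10, 6). λ = (6 - 10)/(10 - 5) ≡ 9/5 mod 13. 5⁻¹ ≡ 8 (mod 13), so λ ≡ 7.
  x = λ² - 5 - 10 = 49 - 15 ≡ 8; y = λ·(5 - 8) - 10 ≡ 8. → (8, 8)
5Q: (8, 8) + (10, 6). λ = (6 - 8)/(10 - 8) ≡ 11/2 mod 13. 2⁻¹ ≡ 7 (mod 13), so λ ≡ 12.
  x = λ² - 8 - 10 = 144 - 18 ≡ 9; y = λ·(8 - 9) - 8 ≡ 6. → (9, 6)
6Q: (9, 6) + (10, 6). λ = (6 - 6)/(10 - 9) ≡ 0/1 mod 13. 1⁻¹ ≡ 1 (mod 13), so λ ≡ 0.
  x = λ² - 9 - 10 = 0 - 19 ≡ 7; y = λ·(9 - 7) - 6 ≡ 7. → (7, 7)
7Q: (7, 7) + (10, 6). λ = (6 - 7)/(10 - 7) ≡ 12/3 mod 13. 3⁻¹ ≡ 9 (mod 13) since 3·9 = 27 ≡ 1, so λ ≡ 4.
  x = λ² - 7 - 10 = 16 - 17 ≡ 12; y = λ·(7 - 12) - 7 ≡ 12. → (12, 12)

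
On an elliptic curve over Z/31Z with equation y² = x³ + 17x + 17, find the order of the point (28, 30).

2P: tangent at (28, 30): λ = (3·28² + 17)/(2·30) ≡ 13/29. 29⁻¹ ≡ 15 (mod 31), so λ ≡ 13·15 ≡ 9.
  x = λ² - 28 - 28 = 81 - 56 ≡ 25; y = λ·(28 - 25) - 30 ≡ 28. → (25, 28)
3P: (25, 28) + (28, 30). λ = (30 - 28)/(28 - 25) ≡ 2/3 mod 31. 3⁻¹ ≡ 21 (mod 31) since 3·21 = 63 ≡ 1, so λ ≡ 11.
  x = λ² - 25 - 28 = 121 - 53 ≡ 6; y = λ·(25 - 6) - 28 ≡ 26. → (6, 26)
4P: (6, 26) + (28, 30). λ = (30 - 26)/(28 - 6) ≡ 4/22 mod 31. 22⁻¹ ≡ 24 (mod 31) since 22·24 = 528 ≡ 1, so λ ≡ 3.
  x = λ² - 6 - 28 = 9 - 34 ≡ 6; y = λ·(6 - 6) - 26 ≡ 5. → (6, 5)
5P: (6, 5) + (28, 30). λ = (30 - 5)/(28 - 6) ≡ 25/22 mod 31. 22⁻¹ ≡ 24 (mod 31), so λ ≡ 11.
  x = λ² - 6 - 28 = 121 - 34 ≡ 25; y = λ·(6 - 25) - 5 ≡ 3. → (25, 3)
6P: (25, 3) + (28, 30). λ = (30 - 3)/(28 - 25) ≡ 27/3 mod 31. 3⁻¹ ≡ 21 (mod 31) since 3·21 = 63 ≡ 1, so λ ≡ 9.
  x = λ² - 25 - 28 = 81 - 53 ≡ 28; y = λ·(25 - 28) - 3 ≡ 1. → (28, 1)
7P: (28, 1) + (28, 30): same x and y₁ ≡ -y₂, so the sum is ∞.
7P = ∞, so the order is 7.

7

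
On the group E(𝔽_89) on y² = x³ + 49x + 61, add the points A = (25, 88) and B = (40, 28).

(40, 61)

(25, 88) + (40, 28). λ = (28 - 88)/(40 - 25) ≡ 29/15 mod 89. 15⁻¹ ≡ 6 (mod 89) since 15·6 = 90 ≡ 1, so λ ≡ 85.
  x = λ² - 25 - 40 = 7225 - 65 ≡ 40; y = λ·(25 - 40) - 88 ≡ 61. → (40, 61)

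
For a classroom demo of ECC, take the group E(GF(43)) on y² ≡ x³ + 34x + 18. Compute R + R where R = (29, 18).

(23, 14)

tangent at (29, 18): λ = (3·29² + 34)/(2·18) ≡ 20/36. 36⁻¹ ≡ 6 (mod 43), so λ ≡ 20·6 ≡ 34.
  x = λ² - 29 - 29 = 1156 - 58 ≡ 23; y = λ·(29 - 23) - 18 ≡ 14. → (23, 14)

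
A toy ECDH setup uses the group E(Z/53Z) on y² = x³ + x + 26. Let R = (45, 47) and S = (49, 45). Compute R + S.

(52, 36)

(45, 47) + (49, 45). λ = (45 - 47)/(49 - 45) ≡ 51/4 mod 53. 4⁻¹ ≡ 40 (mod 53), so λ ≡ 26.
  x = λ² - 45 - 49 = 676 - 94 ≡ 52; y = λ·(45 - 52) - 47 ≡ 36. → (52, 36)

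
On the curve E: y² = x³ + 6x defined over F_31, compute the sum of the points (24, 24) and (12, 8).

(14, 10)

(24, 24) + (12, 8). λ = (8 - 24)/(12 - 24) ≡ 15/19 mod 31. 19⁻¹ ≡ 18 (mod 31) since 19·18 = 342 ≡ 1, so λ ≡ 22.
  x = λ² - 24 - 12 = 484 - 36 ≡ 14; y = λ·(24 - 14) - 24 ≡ 10. → (14, 10)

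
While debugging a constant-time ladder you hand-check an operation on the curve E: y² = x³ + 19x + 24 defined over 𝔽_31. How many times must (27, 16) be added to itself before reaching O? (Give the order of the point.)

2P: tangent at (27, 16): λ = (3·27² + 19)/(2·16) ≡ 5/1. 1⁻¹ ≡ 1 (mod 31) since 1·1 = 1 ≡ 1, so λ ≡ 5·1 ≡ 5.
  x = λ² - 27 - 27 = 25 - 54 ≡ 2; y = λ·(27 - 2) - 16 ≡ 16. → (2, 16)
3P: (2, 16) + (27, 16). λ = (16 - 16)/(27 - 2) ≡ 0/25 mod 31. 25⁻¹ ≡ 5 (mod 31), so λ ≡ 0.
  x = λ² - 2 - 27 = 0 - 29 ≡ 2; y = λ·(2 - 2) - 16 ≡ 15. → (2, 15)
4P: (2, 15) + (27, 16). λ = (16 - 15)/(27 - 2) ≡ 1/25 mod 31. 25⁻¹ ≡ 5 (mod 31) since 25·5 = 125 ≡ 1, so λ ≡ 5.
  x = λ² - 2 - 27 = 25 - 29 ≡ 27; y = λ·(2 - 27) - 15 ≡ 15. → (27, 15)
5P: (27, 15) + (27, 16): same x and y₁ ≡ -y₂, so the sum is O.
5P = O, so the order is 5.

5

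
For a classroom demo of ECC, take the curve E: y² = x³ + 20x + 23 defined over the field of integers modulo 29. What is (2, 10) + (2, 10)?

(9, 2)

tangent at (2, 10): λ = (3·2² + 20)/(2·10) ≡ 3/20. 20⁻¹ ≡ 16 (mod 29), so λ ≡ 3·16 ≡ 19.
  x = λ² - 2 - 2 = 361 - 4 ≡ 9; y = λ·(2 - 9) - 10 ≡ 2. → (9, 2)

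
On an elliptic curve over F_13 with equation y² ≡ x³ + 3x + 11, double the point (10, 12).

(10, 1)

tangent at (10, 12): λ = (3·10² + 3)/(2·12) ≡ 4/11. 11⁻¹ ≡ 6 (mod 13), so λ ≡ 4·6 ≡ 11.
  x = λ² - 10 - 10 = 121 - 20 ≡ 10; y = λ·(10 - 10) - 12 ≡ 1. → (10, 1)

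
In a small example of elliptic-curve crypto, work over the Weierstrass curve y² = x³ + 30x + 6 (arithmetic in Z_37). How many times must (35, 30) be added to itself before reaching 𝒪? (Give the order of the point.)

8

2P: tangent at (35, 30): λ = (3·35² + 30)/(2·30) ≡ 5/23. 23⁻¹ ≡ 29 (mod 37), so λ ≡ 5·29 ≡ 34.
  x = λ² - 35 - 35 = 1156 - 70 ≡ 13; y = λ·(35 - 13) - 30 ≡ 15. → (13, 15)
3P: (13, 15) + (35, 30). λ = (30 - 15)/(35 - 13) ≡ 15/22 mod 37. 22⁻¹ ≡ 32 (mod 37), so λ ≡ 36.
  x = λ² - 13 - 35 = 1296 - 48 ≡ 27; y = λ·(13 - 27) - 15 ≡ 36. → (27, 36)
4P: (27, 36) + (35, 30). λ = (30 - 36)/(35 - 27) ≡ 31/8 mod 37. 8⁻¹ ≡ 14 (mod 37) since 8·14 = 112 ≡ 1, so λ ≡ 27.
  x = λ² - 27 - 35 = 729 - 62 ≡ 1; y = λ·(27 - 1) - 36 ≡ 0. → (1, 0)
5P: (1, 0) + (35, 30). λ = (30 - 0)/(35 - 1) ≡ 30/34 mod 37. 34⁻¹ ≡ 12 (mod 37), so λ ≡ 27.
  x = λ² - 1 - 35 = 729 - 36 ≡ 27; y = λ·(1 - 27) - 0 ≡ 1. → (27, 1)
6P: (27, 1) + (35, 30). λ = (30 - 1)/(35 - 27) ≡ 29/8 mod 37. 8⁻¹ ≡ 14 (mod 37), so λ ≡ 36.
  x = λ² - 27 - 35 = 1296 - 62 ≡ 13; y = λ·(27 - 13) - 1 ≡ 22. → (13, 22)
7P: (13, 22) + (35, 30). λ = (30 - 22)/(35 - 13) ≡ 8/22 mod 37. 22⁻¹ ≡ 32 (mod 37), so λ ≡ 34.
  x = λ² - 13 - 35 = 1156 - 48 ≡ 35; y = λ·(13 - 35) - 22 ≡ 7. → (35, 7)
8P: (35, 7) + (35, 30): same x and y₁ ≡ -y₂, so the sum is 𝒪.
8P = 𝒪, so the order is 8.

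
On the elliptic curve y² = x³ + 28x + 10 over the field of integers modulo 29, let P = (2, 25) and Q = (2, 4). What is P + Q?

O

The two points share x = 2 and their y-coordinates satisfy 25 + 4 ≡ 0 (mod 29), so they are inverses. Their sum is O.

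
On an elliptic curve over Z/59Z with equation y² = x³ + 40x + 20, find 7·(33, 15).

Write Q = (33, 15).
Double-and-add on 7 = (111)₂. Start with Q = (33, 15) for the leading 1-bit.
double: tangent at (33, 15): λ = (3·33² + 40)/(2·15) ≡ 3/30. 30⁻¹ ≡ 2 (mod 59), so λ ≡ 3·2 ≡ 6.
  x = λ² - 33 - 33 = 36 - 66 ≡ 29; y = λ·(33 - 29) - 15 ≡ 9. → (29, 9)
add Q: (29, 9) + (33, 15). λ = (15 - 9)/(33 - 29) ≡ 6/4 mod 59. 4⁻¹ ≡ 15 (mod 59), so λ ≡ 31.
  x = λ² - 29 - 33 = 961 - 62 ≡ 14; y = λ·(29 - 14) - 9 ≡ 43. → (14, 43)
double: tangent at (14, 43): λ = (3·14² + 40)/(2·43) ≡ 38/27. 27⁻¹ ≡ 35 (mod 59), so λ ≡ 38·35 ≡ 32.
  x = λ² - 14 - 14 = 1024 - 28 ≡ 52; y = λ·(14 - 52) - 43 ≡ 39. → (52, 39)
add Q: (52, 39) + (33, 15). λ = (15 - 39)/(33 - 52) ≡ 35/40 mod 59. 40⁻¹ ≡ 31 (mod 59), so λ ≡ 23.
  x = λ² - 52 - 33 = 529 - 85 ≡ 31; y = λ·(52 - 31) - 39 ≡ 31. → (31, 31)

(31, 31)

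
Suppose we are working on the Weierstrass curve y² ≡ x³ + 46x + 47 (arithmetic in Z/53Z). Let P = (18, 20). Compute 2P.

tangent at (18, 20): λ = (3·18² + 46)/(2·20) ≡ 11/40. 40⁻¹ ≡ 4 (mod 53), so λ ≡ 11·4 ≡ 44.
  x = λ² - 18 - 18 = 1936 - 36 ≡ 45; y = λ·(18 - 45) - 20 ≡ 11. → (45, 11)

(45, 11)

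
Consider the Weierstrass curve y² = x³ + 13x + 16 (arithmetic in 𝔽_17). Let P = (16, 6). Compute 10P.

Repeated addition: build up to 10P.
2P: tangent at (16, 6): λ = (3·16² + 13)/(2·6) ≡ 16/12. 12⁻¹ ≡ 10 (mod 17) since 12·10 = 120 ≡ 1, so λ ≡ 16·10 ≡ 7.
  x = λ² - 16 - 16 = 49 - 32 ≡ 0; y = λ·(16 - 0) - 6 ≡ 4. → (0, 4)
3P: (0, 4) + (16, 6). λ = (6 - 4)/(16 - 0) ≡ 2/16 mod 17. 16⁻¹ ≡ 16 (mod 17), so λ ≡ 15.
  x = λ² - 0 - 16 = 225 - 16 ≡ 5; y = λ·(0 - 5) - 4 ≡ 6. → (5, 6)
4P: (5, 6) + (16, 6). λ = (6 - 6)/(16 - 5) ≡ 0/11 mod 17. 11⁻¹ ≡ 14 (mod 17) since 11·14 = 154 ≡ 1, so λ ≡ 0.
  x = λ² - 5 - 16 = 0 - 21 ≡ 13; y = λ·(5 - 13) - 6 ≡ 11. → (13, 11)
5P: (13, 11) + (16, 6). λ = (6 - 11)/(16 - 13) ≡ 12/3 mod 17. 3⁻¹ ≡ 6 (mod 17), so λ ≡ 4.
  x = λ² - 13 - 16 = 16 - 29 ≡ 4; y = λ·(13 - 4) - 11 ≡ 8. → (4, 8)
6P: (4, 8) + (16, 6). λ = (6 - 8)/(16 - 4) ≡ 15/12 mod 17. 12⁻¹ ≡ 10 (mod 17), so λ ≡ 14.
  x = λ² - 4 - 16 = 196 - 20 ≡ 6; y = λ·(4 - 6) - 8 ≡ 15. → (6, 15)
7P: (6, 15) + (16, 6). λ = (6 - 15)/(16 - 6) ≡ 8/10 mod 17. 10⁻¹ ≡ 12 (mod 17), so λ ≡ 11.
  x = λ² - 6 - 16 = 121 - 22 ≡ 14; y = λ·(6 - 14) - 15 ≡ 16. → (14, 16)
8P: (14, 16) + (16, 6). λ = (6 - 16)/(16 - 14) ≡ 7/2 mod 17. 2⁻¹ ≡ 9 (mod 17), so λ ≡ 12.
  x = λ² - 14 - 16 = 144 - 30 ≡ 12; y = λ·(14 - 12) - 16 ≡ 8. → (12, 8)
9P: (12, 8) + (16, 6). λ = (6 - 8)/(16 - 12) ≡ 15/4 mod 17. 4⁻¹ ≡ 13 (mod 17) since 4·13 = 52 ≡ 1, so λ ≡ 8.
  x = λ² - 12 - 16 = 64 - 28 ≡ 2; y = λ·(12 - 2) - 8 ≡ 4. → (2, 4)
10P: (2, 4) + (16, 6). λ = (6 - 4)/(16 - 2) ≡ 2/14 mod 17. 14⁻¹ ≡ 11 (mod 17), so λ ≡ 5.
  x = λ² - 2 - 16 = 25 - 18 ≡ 7; y = λ·(2 - 7) - 4 ≡ 5. → (7, 5)

(7, 5)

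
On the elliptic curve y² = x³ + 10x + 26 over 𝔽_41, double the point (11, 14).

tangent at (11, 14): λ = (3·11² + 10)/(2·14) ≡ 4/28. 28⁻¹ ≡ 22 (mod 41) since 28·22 = 616 ≡ 1, so λ ≡ 4·22 ≡ 6.
  x = λ² - 11 - 11 = 36 - 22 ≡ 14; y = λ·(11 - 14) - 14 ≡ 9. → (14, 9)

(14, 9)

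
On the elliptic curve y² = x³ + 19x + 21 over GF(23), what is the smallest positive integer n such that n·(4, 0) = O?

2

2P: (4, 0) + (4, 0): same x and y₁ ≡ -y₂, so the sum is O.
2P = O, so the order is 2.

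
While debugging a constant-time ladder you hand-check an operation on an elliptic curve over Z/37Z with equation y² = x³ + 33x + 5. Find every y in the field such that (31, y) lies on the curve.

none

x³ + 33x + 5 = 30819 ≡ 35 (mod 37).
35 is a non-residue mod 37; no y exists.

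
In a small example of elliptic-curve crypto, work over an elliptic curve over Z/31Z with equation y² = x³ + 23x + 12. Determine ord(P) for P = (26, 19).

11

2P: tangent at (26, 19): λ = (3·26² + 23)/(2·19) ≡ 5/7. 7⁻¹ ≡ 9 (mod 31), so λ ≡ 5·9 ≡ 14.
  x = λ² - 26 - 26 = 196 - 52 ≡ 20; y = λ·(26 - 20) - 19 ≡ 3. → (20, 3)
3P: (20, 3) + (26, 19). λ = (19 - 3)/(26 - 20) ≡ 16/6 mod 31. 6⁻¹ ≡ 26 (mod 31), so λ ≡ 13.
  x = λ² - 20 - 26 = 169 - 46 ≡ 30; y = λ·(20 - 30) - 3 ≡ 22. → (30, 22)
4P: (30, 22) + (26, 19). λ = (19 - 22)/(26 - 30) ≡ 28/27 mod 31. 27⁻¹ ≡ 23 (mod 31) since 27·23 = 621 ≡ 1, so λ ≡ 24.
  x = λ² - 30 - 26 = 576 - 56 ≡ 24; y = λ·(30 - 24) - 22 ≡ 29. → (24, 29)
5P: (24, 29) + (26, 19). λ = (19 - 29)/(26 - 24) ≡ 21/2 mod 31. 2⁻¹ ≡ 16 (mod 31) since 2·16 = 32 ≡ 1, so λ ≡ 26.
  x = λ² - 24 - 26 = 676 - 50 ≡ 6; y = λ·(24 - 6) - 29 ≡ 5. → (6, 5)
6P: (6, 5) + (26, 19). λ = (19 - 5)/(26 - 6) ≡ 14/20 mod 31. 20⁻¹ ≡ 14 (mod 31) since 20·14 = 280 ≡ 1, so λ ≡ 10.
  x = λ² - 6 - 26 = 100 - 32 ≡ 6; y = λ·(6 - 6) - 5 ≡ 26. → (6, 26)
7P: (6, 26) + (26, 19). λ = (19 - 26)/(26 - 6) ≡ 24/20 mod 31. 20⁻¹ ≡ 14 (mod 31), so λ ≡ 26.
  x = λ² - 6 - 26 = 676 - 32 ≡ 24; y = λ·(6 - 24) - 26 ≡ 2. → (24, 2)
8P: (24, 2) + (26, 19). λ = (19 - 2)/(26 - 24) ≡ 17/2 mod 31. 2⁻¹ ≡ 16 (mod 31), so λ ≡ 24.
  x = λ² - 24 - 26 = 576 - 50 ≡ 30; y = λ·(24 - 30) - 2 ≡ 9. → (30, 9)
9P: (30, 9) + (26, 19). λ = (19 - 9)/(26 - 30) ≡ 10/27 mod 31. 27⁻¹ ≡ 23 (mod 31) since 27·23 = 621 ≡ 1, so λ ≡ 13.
  x = λ² - 30 - 26 = 169 - 56 ≡ 20; y = λ·(30 - 20) - 9 ≡ 28. → (20, 28)
10P: (20, 28) + (26, 19). λ = (19 - 28)/(26 - 20) ≡ 22/6 mod 31. 6⁻¹ ≡ 26 (mod 31) since 6·26 = 156 ≡ 1, so λ ≡ 14.
  x = λ² - 20 - 26 = 196 - 46 ≡ 26; y = λ·(20 - 26) - 28 ≡ 12. → (26, 12)
11P: (26, 12) + (26, 19): same x and y₁ ≡ -y₂, so the sum is the point at infinity.
11P = the point at infinity, so the order is 11.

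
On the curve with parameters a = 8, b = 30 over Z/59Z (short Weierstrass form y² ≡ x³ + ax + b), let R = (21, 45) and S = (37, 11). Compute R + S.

(21, 45) + (37, 11). λ = (11 - 45)/(37 - 21) ≡ 25/16 mod 59. 16⁻¹ ≡ 48 (mod 59) since 16·48 = 768 ≡ 1, so λ ≡ 20.
  x = λ² - 21 - 37 = 400 - 58 ≡ 47; y = λ·(21 - 47) - 45 ≡ 25. → (47, 25)

(47, 25)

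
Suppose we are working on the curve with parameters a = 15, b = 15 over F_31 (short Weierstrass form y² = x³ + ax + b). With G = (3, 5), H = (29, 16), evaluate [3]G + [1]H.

(26, 1)

First 3G:
Repeated addition: build up to 3G.
2G: tangent at (3, 5): λ = (3·3² + 15)/(2·5) ≡ 11/10. 10⁻¹ ≡ 28 (mod 31), so λ ≡ 11·28 ≡ 29.
  x = λ² - 3 - 3 = 841 - 6 ≡ 29; y = λ·(3 - 29) - 5 ≡ 16. → (29, 16)
3G: (29, 16) + (3, 5). λ = (5 - 16)/(3 - 29) ≡ 20/5 mod 31. 5⁻¹ ≡ 25 (mod 31), so λ ≡ 4.
  x = λ² - 29 - 3 = 16 - 32 ≡ 15; y = λ·(29 - 15) - 16 ≡ 9. → (15, 9)
3G = (15, 9).
Finally 3G + H:
(15, 9) + (29, 16). λ = (16 - 9)/(29 - 15) ≡ 7/14 mod 31. 14⁻¹ ≡ 20 (mod 31) since 14·20 = 280 ≡ 1, so λ ≡ 16.
  x = λ² - 15 - 29 = 256 - 44 ≡ 26; y = λ·(15 - 26) - 9 ≡ 1. → (26, 1)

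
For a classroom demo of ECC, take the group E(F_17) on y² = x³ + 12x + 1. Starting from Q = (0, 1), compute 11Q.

(11, 11)

Double-and-add on 11 = (1011)₂. Start with Q = (0, 1) for the leading 1-bit.
double: tangent at (0, 1): λ = (3·0² + 12)/(2·1) ≡ 12/2. 2⁻¹ ≡ 9 (mod 17), so λ ≡ 12·9 ≡ 6.
  x = λ² - 0 - 0 = 36 - 0 ≡ 2; y = λ·(0 - 2) - 1 ≡ 4. → (2, 4)
double: tangent at (2, 4): λ = (3·2² + 12)/(2·4) ≡ 7/8. 8⁻¹ ≡ 15 (mod 17), so λ ≡ 7·15 ≡ 3.
  x = λ² - 2 - 2 = 9 - 4 ≡ 5; y = λ·(2 - 5) - 4 ≡ 4. → (5, 4)
add Q: (5, 4) + (0, 1). λ = (1 - 4)/(0 - 5) ≡ 14/12 mod 17. 12⁻¹ ≡ 10 (mod 17) since 12·10 = 120 ≡ 1, so λ ≡ 4.
  x = λ² - 5 - 0 = 16 - 5 ≡ 11; y = λ·(5 - 11) - 4 ≡ 6. → (11, 6)
double: tangent at (11, 6): λ = (3·11² + 12)/(2·6) ≡ 1/12. 12⁻¹ ≡ 10 (mod 17), so λ ≡ 1·10 ≡ 10.
  x = λ² - 11 - 11 = 100 - 22 ≡ 10; y = λ·(11 - 10) - 6 ≡ 4. → (10, 4)
add Q: (10, 4) + (0, 1). λ = (1 - 4)/(0 - 10) ≡ 14/7 mod 17. 7⁻¹ ≡ 5 (mod 17), so λ ≡ 2.
  x = λ² - 10 - 0 = 4 - 10 ≡ 11; y = λ·(10 - 11) - 4 ≡ 11. → (11, 11)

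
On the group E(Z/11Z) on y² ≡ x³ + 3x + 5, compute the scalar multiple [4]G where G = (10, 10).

Double-and-add on 4 = (100)₂. Start with G = (10, 10) for the leading 1-bit.
double: tangent at (10, 10): λ = (3·10² + 3)/(2·10) ≡ 6/9. 9⁻¹ ≡ 5 (mod 11), so λ ≡ 6·5 ≡ 8.
  x = λ² - 10 - 10 = 64 - 20 ≡ 0; y = λ·(10 - 0) - 10 ≡ 4. → (0, 4)
double: tangent at (0, 4): λ = (3·0² + 3)/(2·4) ≡ 3/8. 8⁻¹ ≡ 7 (mod 11) since 8·7 = 56 ≡ 1, so λ ≡ 3·7 ≡ 10.
  x = λ² - 0 - 0 = 100 - 0 ≡ 1; y = λ·(0 - 1) - 4 ≡ 8. → (1, 8)

(1, 8)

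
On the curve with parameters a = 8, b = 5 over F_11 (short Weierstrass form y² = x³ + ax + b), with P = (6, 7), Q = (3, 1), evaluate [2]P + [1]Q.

First 2P:
Repeated addition: build up to 2P.
2P: tangent at (6, 7): λ = (3·6² + 8)/(2·7) ≡ 6/3. 3⁻¹ ≡ 4 (mod 11), so λ ≡ 6·4 ≡ 2.
  x = λ² - 6 - 6 = 4 - 12 ≡ 3; y = λ·(6 - 3) - 7 ≡ 10. → (3, 10)
2P = (3, 10).
Finally 2P + Q:
(3, 10) + (3, 1): same x and y₁ ≡ -y₂, so the sum is 𝒪.

O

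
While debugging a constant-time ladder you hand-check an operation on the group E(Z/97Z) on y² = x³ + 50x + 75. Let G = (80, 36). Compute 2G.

tangent at (80, 36): λ = (3·80² + 50)/(2·36) ≡ 44/72. 72⁻¹ ≡ 31 (mod 97) since 72·31 = 2232 ≡ 1, so λ ≡ 44·31 ≡ 6.
  x = λ² - 80 - 80 = 36 - 160 ≡ 70; y = λ·(80 - 70) - 36 ≡ 24. → (70, 24)

(70, 24)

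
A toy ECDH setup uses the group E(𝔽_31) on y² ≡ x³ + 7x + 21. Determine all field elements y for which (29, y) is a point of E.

none

x³ + 7x + 21 = 24613 ≡ 30 (mod 31).
30 is a non-residue mod 31; no y exists.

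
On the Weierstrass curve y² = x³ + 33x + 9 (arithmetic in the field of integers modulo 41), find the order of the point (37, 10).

2P: tangent at (37, 10): λ = (3·37² + 33)/(2·10) ≡ 40/20. 20⁻¹ ≡ 39 (mod 41) since 20·39 = 780 ≡ 1, so λ ≡ 40·39 ≡ 2.
  x = λ² - 37 - 37 = 4 - 74 ≡ 12; y = λ·(37 - 12) - 10 ≡ 40. → (12, 40)
3P: (12, 40) + (37, 10). λ = (10 - 40)/(37 - 12) ≡ 11/25 mod 41. 25⁻¹ ≡ 23 (mod 41), so λ ≡ 7.
  x = λ² - 12 - 37 = 49 - 49 ≡ 0; y = λ·(12 - 0) - 40 ≡ 3. → (0, 3)
4P: (0, 3) + (37, 10). λ = (10 - 3)/(37 - 0) ≡ 7/37 mod 41. 37⁻¹ ≡ 10 (mod 41), so λ ≡ 29.
  x = λ² - 0 - 37 = 841 - 37 ≡ 25; y = λ·(0 - 25) - 3 ≡ 10. → (25, 10)
5P: (25, 10) + (37, 10). λ = (10 - 10)/(37 - 25) ≡ 0/12 mod 41. 12⁻¹ ≡ 24 (mod 41) since 12·24 = 288 ≡ 1, so λ ≡ 0.
  x = λ² - 25 - 37 = 0 - 62 ≡ 20; y = λ·(25 - 20) - 10 ≡ 31. → (20, 31)
6P: (20, 31) + (37, 10). λ = (10 - 31)/(37 - 20) ≡ 20/17 mod 41. 17⁻¹ ≡ 29 (mod 41), so λ ≡ 6.
  x = λ² - 20 - 37 = 36 - 57 ≡ 20; y = λ·(20 - 20) - 31 ≡ 10. → (20, 10)
7P: (20, 10) + (37, 10). λ = (10 - 10)/(37 - 20) ≡ 0/17 mod 41. 17⁻¹ ≡ 29 (mod 41) since 17·29 = 493 ≡ 1, so λ ≡ 0.
  x = λ² - 20 - 37 = 0 - 57 ≡ 25; y = λ·(20 - 25) - 10 ≡ 31. → (25, 31)
8P: (25, 31) + (37, 10). λ = (10 - 31)/(37 - 25) ≡ 20/12 mod 41. 12⁻¹ ≡ 24 (mod 41), so λ ≡ 29.
  x = λ² - 25 - 37 = 841 - 62 ≡ 0; y = λ·(25 - 0) - 31 ≡ 38. → (0, 38)
9P: (0, 38) + (37, 10). λ = (10 - 38)/(37 - 0) ≡ 13/37 mod 41. 37⁻¹ ≡ 10 (mod 41) since 37·10 = 370 ≡ 1, so λ ≡ 7.
  x = λ² - 0 - 37 = 49 - 37 ≡ 12; y = λ·(0 - 12) - 38 ≡ 1. → (12, 1)
10P: (12, 1) + (37, 10). λ = (10 - 1)/(37 - 12) ≡ 9/25 mod 41. 25⁻¹ ≡ 23 (mod 41) since 25·23 = 575 ≡ 1, so λ ≡ 2.
  x = λ² - 12 - 37 = 4 - 49 ≡ 37; y = λ·(12 - 37) - 1 ≡ 31. → (37, 31)
11P: (37, 31) + (37, 10): same x and y₁ ≡ -y₂, so the sum is the point at infinity.
11P = the point at infinity, so the order is 11.

11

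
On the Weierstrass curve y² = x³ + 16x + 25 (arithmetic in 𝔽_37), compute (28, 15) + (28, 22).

O

The two points share x = 28 and their y-coordinates satisfy 15 + 22 ≡ 0 (mod 37), so they are inverses. Their sum is 𝒪.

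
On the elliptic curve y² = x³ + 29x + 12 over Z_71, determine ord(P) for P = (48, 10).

2P: tangent at (48, 10): λ = (3·48² + 29)/(2·10) ≡ 54/20. 20⁻¹ ≡ 32 (mod 71), so λ ≡ 54·32 ≡ 24.
  x = λ² - 48 - 48 = 576 - 96 ≡ 54; y = λ·(48 - 54) - 10 ≡ 59. → (54, 59)
3P: (54, 59) + (48, 10). λ = (10 - 59)/(48 - 54) ≡ 22/65 mod 71. 65⁻¹ ≡ 59 (mod 71) since 65·59 = 3835 ≡ 1, so λ ≡ 20.
  x = λ² - 54 - 48 = 400 - 102 ≡ 14; y = λ·(54 - 14) - 59 ≡ 31. → (14, 31)
4P: (14, 31) + (48, 10). λ = (10 - 31)/(48 - 14) ≡ 50/34 mod 71. 34⁻¹ ≡ 23 (mod 71), so λ ≡ 14.
  x = λ² - 14 - 48 = 196 - 62 ≡ 63; y = λ·(14 - 63) - 31 ≡ 64. → (63, 64)
5P: (63, 64) + (48, 10). λ = (10 - 64)/(48 - 63) ≡ 17/56 mod 71. 56⁻¹ ≡ 52 (mod 71) since 56·52 = 2912 ≡ 1, so λ ≡ 32.
  x = λ² - 63 - 48 = 1024 - 111 ≡ 61; y = λ·(63 - 61) - 64 ≡ 0. → (61, 0)
6P: (61, 0) + (48, 10). λ = (10 - 0)/(48 - 61) ≡ 10/58 mod 71. 58⁻¹ ≡ 60 (mod 71), so λ ≡ 32.
  x = λ² - 61 - 48 = 1024 - 109 ≡ 63; y = λ·(61 - 63) - 0 ≡ 7. → (63, 7)
7P: (63, 7) + (48, 10). λ = (10 - 7)/(48 - 63) ≡ 3/56 mod 71. 56⁻¹ ≡ 52 (mod 71), so λ ≡ 14.
  x = λ² - 63 - 48 = 196 - 111 ≡ 14; y = λ·(63 - 14) - 7 ≡ 40. → (14, 40)
8P: (14, 40) + (48, 10). λ = (10 - 40)/(48 - 14) ≡ 41/34 mod 71. 34⁻¹ ≡ 23 (mod 71), so λ ≡ 20.
  x = λ² - 14 - 48 = 400 - 62 ≡ 54; y = λ·(14 - 54) - 40 ≡ 12. → (54, 12)
9P: (54, 12) + (48, 10). λ = (10 - 12)/(48 - 54) ≡ 69/65 mod 71. 65⁻¹ ≡ 59 (mod 71) since 65·59 = 3835 ≡ 1, so λ ≡ 24.
  x = λ² - 54 - 48 = 576 - 102 ≡ 48; y = λ·(54 - 48) - 12 ≡ 61. → (48, 61)
10P: (48, 61) + (48, 10): same x and y₁ ≡ -y₂, so the sum is O.
10P = O, so the order is 10.

10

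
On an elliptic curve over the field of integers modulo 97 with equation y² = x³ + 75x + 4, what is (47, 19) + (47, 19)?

(75, 5)

tangent at (47, 19): λ = (3·47² + 75)/(2·19) ≡ 9/38. 38⁻¹ ≡ 23 (mod 97) since 38·23 = 874 ≡ 1, so λ ≡ 9·23 ≡ 13.
  x = λ² - 47 - 47 = 169 - 94 ≡ 75; y = λ·(47 - 75) - 19 ≡ 5. → (75, 5)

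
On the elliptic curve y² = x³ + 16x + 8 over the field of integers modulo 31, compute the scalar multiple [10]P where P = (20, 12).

(16, 12)

Double-and-add on 10 = (1010)₂. Start with P = (20, 12) for the leading 1-bit.
double: tangent at (20, 12): λ = (3·20² + 16)/(2·12) ≡ 7/24. 24⁻¹ ≡ 22 (mod 31), so λ ≡ 7·22 ≡ 30.
  x = λ² - 20 - 20 = 900 - 40 ≡ 23; y = λ·(20 - 23) - 12 ≡ 22. → (23, 22)
double: tangent at (23, 22): λ = (3·23² + 16)/(2·22) ≡ 22/13. 13⁻¹ ≡ 12 (mod 31), so λ ≡ 22·12 ≡ 16.
  x = λ² - 23 - 23 = 256 - 46 ≡ 24; y = λ·(23 - 24) - 22 ≡ 24. → (24, 24)
add P: (24, 24) + (20, 12). λ = (12 - 24)/(20 - 24) ≡ 19/27 mod 31. 27⁻¹ ≡ 23 (mod 31), so λ ≡ 3.
  x = λ² - 24 - 20 = 9 - 44 ≡ 27; y = λ·(24 - 27) - 24 ≡ 29. → (27, 29)
double: tangent at (27, 29): λ = (3·27² + 16)/(2·29) ≡ 2/27. 27⁻¹ ≡ 23 (mod 31) since 27·23 = 621 ≡ 1, so λ ≡ 2·23 ≡ 15.
  x = λ² - 27 - 27 = 225 - 54 ≡ 16; y = λ·(27 - 16) - 29 ≡ 12. → (16, 12)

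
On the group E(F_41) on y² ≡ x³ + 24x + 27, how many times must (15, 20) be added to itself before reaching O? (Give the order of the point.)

3

2P: tangent at (15, 20): λ = (3·15² + 24)/(2·20) ≡ 2/40. 40⁻¹ ≡ 40 (mod 41) since 40·40 = 1600 ≡ 1, so λ ≡ 2·40 ≡ 39.
  x = λ² - 15 - 15 = 1521 - 30 ≡ 15; y = λ·(15 - 15) - 20 ≡ 21. → (15, 21)
3P: (15, 21) + (15, 20): same x and y₁ ≡ -y₂, so the sum is O.
3P = O, so the order is 3.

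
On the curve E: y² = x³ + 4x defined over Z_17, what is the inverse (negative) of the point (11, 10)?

(11, 7)

-(11, 10) = (11, -10 mod 17) = (11, 7).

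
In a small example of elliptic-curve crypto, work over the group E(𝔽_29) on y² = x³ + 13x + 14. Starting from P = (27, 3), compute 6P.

Repeated addition: build up to 6P.
2P: tangent at (27, 3): λ = (3·27² + 13)/(2·3) ≡ 25/6. 6⁻¹ ≡ 5 (mod 29), so λ ≡ 25·5 ≡ 9.
  x = λ² - 27 - 27 = 81 - 54 ≡ 27; y = λ·(27 - 27) - 3 ≡ 26. → (27, 26)
3P: (27, 26) + (27, 3): same x and y₁ ≡ -y₂, so the sum is 𝒪.
4P: 𝒪 + (27, 3) = (27, 3) (identity).
5P: tangent at (27, 3): λ = (3·27² + 13)/(2·3) ≡ 25/6. 6⁻¹ ≡ 5 (mod 29) since 6·5 = 30 ≡ 1, so λ ≡ 25·5 ≡ 9.
  x = λ² - 27 - 27 = 81 - 54 ≡ 27; y = λ·(27 - 27) - 3 ≡ 26. → (27, 26)
6P: (27, 26) + (27, 3): same x and y₁ ≡ -y₂, so the sum is 𝒪.

O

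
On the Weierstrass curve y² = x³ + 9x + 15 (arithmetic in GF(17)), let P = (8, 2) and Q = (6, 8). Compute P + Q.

(12, 10)

(8, 2) + (6, 8). λ = (8 - 2)/(6 - 8) ≡ 6/15 mod 17. 15⁻¹ ≡ 8 (mod 17), so λ ≡ 14.
  x = λ² - 8 - 6 = 196 - 14 ≡ 12; y = λ·(8 - 12) - 2 ≡ 10. → (12, 10)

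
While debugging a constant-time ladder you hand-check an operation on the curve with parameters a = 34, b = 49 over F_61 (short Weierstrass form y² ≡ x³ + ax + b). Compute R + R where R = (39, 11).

(45, 44)

tangent at (39, 11): λ = (3·39² + 34)/(2·11) ≡ 22/22. 22⁻¹ ≡ 25 (mod 61) since 22·25 = 550 ≡ 1, so λ ≡ 22·25 ≡ 1.
  x = λ² - 39 - 39 = 1 - 78 ≡ 45; y = λ·(39 - 45) - 11 ≡ 44. → (45, 44)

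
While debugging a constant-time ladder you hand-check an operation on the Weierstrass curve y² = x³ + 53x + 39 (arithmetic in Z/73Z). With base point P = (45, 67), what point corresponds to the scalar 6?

Repeated addition: build up to 6P.
2P: tangent at (45, 67): λ = (3·45² + 53)/(2·67) ≡ 69/61. 61⁻¹ ≡ 6 (mod 73), so λ ≡ 69·6 ≡ 49.
  x = λ² - 45 - 45 = 2401 - 90 ≡ 48; y = λ·(45 - 48) - 67 ≡ 5. → (48, 5)
3P: (48, 5) + (45, 67). λ = (67 - 5)/(45 - 48) ≡ 62/70 mod 73. 70⁻¹ ≡ 24 (mod 73), so λ ≡ 28.
  x = λ² - 48 - 45 = 784 - 93 ≡ 34; y = λ·(48 - 34) - 5 ≡ 22. → (34, 22)
4P: (34, 22) + (45, 67). λ = (67 - 22)/(45 - 34) ≡ 45/11 mod 73. 11⁻¹ ≡ 20 (mod 73), so λ ≡ 24.
  x = λ² - 34 - 45 = 576 - 79 ≡ 59; y = λ·(34 - 59) - 22 ≡ 35. → (59, 35)
5P: (59, 35) + (45, 67). λ = (67 - 35)/(45 - 59) ≡ 32/59 mod 73. 59⁻¹ ≡ 26 (mod 73) since 59·26 = 1534 ≡ 1, so λ ≡ 29.
  x = λ² - 59 - 45 = 841 - 104 ≡ 7; y = λ·(59 - 7) - 35 ≡ 13. → (7, 13)
6P: (7, 13) + (45, 67). λ = (67 - 13)/(45 - 7) ≡ 54/38 mod 73. 38⁻¹ ≡ 25 (mod 73), so λ ≡ 36.
  x = λ² - 7 - 45 = 1296 - 52 ≡ 3; y = λ·(7 - 3) - 13 ≡ 58. → (3, 58)

(3, 58)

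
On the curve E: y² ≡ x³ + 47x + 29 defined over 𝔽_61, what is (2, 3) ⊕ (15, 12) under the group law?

(60, 46)

(2, 3) + (15, 12). λ = (12 - 3)/(15 - 2) ≡ 9/13 mod 61. 13⁻¹ ≡ 47 (mod 61) since 13·47 = 611 ≡ 1, so λ ≡ 57.
  x = λ² - 2 - 15 = 3249 - 17 ≡ 60; y = λ·(2 - 60) - 3 ≡ 46. → (60, 46)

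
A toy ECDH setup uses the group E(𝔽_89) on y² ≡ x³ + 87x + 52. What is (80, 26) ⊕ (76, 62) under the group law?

(80, 26) + (76, 62). λ = (62 - 26)/(76 - 80) ≡ 36/85 mod 89. 85⁻¹ ≡ 22 (mod 89) since 85·22 = 1870 ≡ 1, so λ ≡ 80.
  x = λ² - 80 - 76 = 6400 - 156 ≡ 14; y = λ·(80 - 14) - 26 ≡ 3. → (14, 3)

(14, 3)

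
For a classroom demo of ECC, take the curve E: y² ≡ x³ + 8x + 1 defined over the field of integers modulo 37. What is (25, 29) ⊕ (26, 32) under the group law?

(25, 29) + (26, 32). λ = (32 - 29)/(26 - 25) ≡ 3/1 mod 37. 1⁻¹ ≡ 1 (mod 37), so λ ≡ 3.
  x = λ² - 25 - 26 = 9 - 51 ≡ 32; y = λ·(25 - 32) - 29 ≡ 24. → (32, 24)

(32, 24)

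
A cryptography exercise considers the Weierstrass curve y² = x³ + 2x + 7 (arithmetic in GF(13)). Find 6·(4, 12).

(6, 1)

Write G = (4, 12).
Double-and-add on 6 = (110)₂. Start with G = (4, 12) for the leading 1-bit.
double: tangent at (4, 12): λ = (3·4² + 2)/(2·12) ≡ 11/11. 11⁻¹ ≡ 6 (mod 13) since 11·6 = 66 ≡ 1, so λ ≡ 11·6 ≡ 1.
  x = λ² - 4 - 4 = 1 - 8 ≡ 6; y = λ·(4 - 6) - 12 ≡ 12. → (6, 12)
add G: (6, 12) + (4, 12). λ = (12 - 12)/(4 - 6) ≡ 0/11 mod 13. 11⁻¹ ≡ 6 (mod 13), so λ ≡ 0.
  x = λ² - 6 - 4 = 0 - 10 ≡ 3; y = λ·(6 - 3) - 12 ≡ 1. → (3, 1)
double: tangent at (3, 1): λ = (3·3² + 2)/(2·1) ≡ 3/2. 2⁻¹ ≡ 7 (mod 13) since 2·7 = 14 ≡ 1, so λ ≡ 3·7 ≡ 8.
  x = λ² - 3 - 3 = 64 - 6 ≡ 6; y = λ·(3 - 6) - 1 ≡ 1. → (6, 1)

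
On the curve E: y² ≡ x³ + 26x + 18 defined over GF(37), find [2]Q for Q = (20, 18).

(22, 29)

tangent at (20, 18): λ = (3·20² + 26)/(2·18) ≡ 5/36. 36⁻¹ ≡ 36 (mod 37) since 36·36 = 1296 ≡ 1, so λ ≡ 5·36 ≡ 32.
  x = λ² - 20 - 20 = 1024 - 40 ≡ 22; y = λ·(20 - 22) - 18 ≡ 29. → (22, 29)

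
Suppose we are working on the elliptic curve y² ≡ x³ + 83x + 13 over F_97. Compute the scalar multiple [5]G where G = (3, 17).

Double-and-add on 5 = (101)₂. Start with G = (3, 17) for the leading 1-bit.
double: tangent at (3, 17): λ = (3·3² + 83)/(2·17) ≡ 13/34. 34⁻¹ ≡ 20 (mod 97), so λ ≡ 13·20 ≡ 66.
  x = λ² - 3 - 3 = 4356 - 6 ≡ 82; y = λ·(3 - 82) - 17 ≡ 7. → (82, 7)
double: tangent at (82, 7): λ = (3·82² + 83)/(2·7) ≡ 79/14. 14⁻¹ ≡ 7 (mod 97), so λ ≡ 79·7 ≡ 68.
  x = λ² - 82 - 82 = 4624 - 164 ≡ 95; y = λ·(82 - 95) - 7 ≡ 79. → (95, 79)
add G: (95, 79) + (3, 17). λ = (17 - 79)/(3 - 95) ≡ 35/5 mod 97. 5⁻¹ ≡ 39 (mod 97) since 5·39 = 195 ≡ 1, so λ ≡ 7.
  x = λ² - 95 - 3 = 49 - 98 ≡ 48; y = λ·(95 - 48) - 79 ≡ 56. → (48, 56)

(48, 56)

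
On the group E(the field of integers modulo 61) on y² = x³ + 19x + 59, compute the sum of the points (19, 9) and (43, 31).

(19, 9) + (43, 31). λ = (31 - 9)/(43 - 19) ≡ 22/24 mod 61. 24⁻¹ ≡ 28 (mod 61), so λ ≡ 6.
  x = λ² - 19 - 43 = 36 - 62 ≡ 35; y = λ·(19 - 35) - 9 ≡ 17. → (35, 17)

(35, 17)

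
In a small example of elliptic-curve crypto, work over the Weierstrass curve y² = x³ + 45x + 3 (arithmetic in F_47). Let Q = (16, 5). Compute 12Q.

Double-and-add on 12 = (1100)₂. Start with Q = (16, 5) for the leading 1-bit.
double: tangent at (16, 5): λ = (3·16² + 45)/(2·5) ≡ 14/10. 10⁻¹ ≡ 33 (mod 47), so λ ≡ 14·33 ≡ 39.
  x = λ² - 16 - 16 = 1521 - 32 ≡ 32; y = λ·(16 - 32) - 5 ≡ 29. → (32, 29)
add Q: (32, 29) + (16, 5). λ = (5 - 29)/(16 - 32) ≡ 23/31 mod 47. 31⁻¹ ≡ 44 (mod 47) since 31·44 = 1364 ≡ 1, so λ ≡ 25.
  x = λ² - 32 - 16 = 625 - 48 ≡ 13; y = λ·(32 - 13) - 29 ≡ 23. → (13, 23)
double: tangent at (13, 23): λ = (3·13² + 45)/(2·23) ≡ 35/46. 46⁻¹ ≡ 46 (mod 47), so λ ≡ 35·46 ≡ 12.
  x = λ² - 13 - 13 = 144 - 26 ≡ 24; y = λ·(13 - 24) - 23 ≡ 33. → (24, 33)
double: tangent at (24, 33): λ = (3·24² + 45)/(2·33) ≡ 34/19. 19⁻¹ ≡ 5 (mod 47) since 19·5 = 95 ≡ 1, so λ ≡ 34·5 ≡ 29.
  x = λ² - 24 - 24 = 841 - 48 ≡ 41; y = λ·(24 - 41) - 33 ≡ 38. → (41, 38)

(41, 38)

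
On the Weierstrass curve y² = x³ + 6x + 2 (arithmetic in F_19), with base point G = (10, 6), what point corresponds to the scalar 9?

(15, 16)

Repeated addition: build up to 9G.
2G: tangent at (10, 6): λ = (3·10² + 6)/(2·6) ≡ 2/12. 12⁻¹ ≡ 8 (mod 19) since 12·8 = 96 ≡ 1, so λ ≡ 2·8 ≡ 16.
  x = λ² - 10 - 10 = 256 - 20 ≡ 8; y = λ·(10 - 8) - 6 ≡ 7. → (8, 7)
3G: (8, 7) + (10, 6). λ = (6 - 7)/(10 - 8) ≡ 18/2 mod 19. 2⁻¹ ≡ 10 (mod 19), so λ ≡ 9.
  x = λ² - 8 - 10 = 81 - 18 ≡ 6; y = λ·(8 - 6) - 7 ≡ 11. → (6, 11)
4G: (6, 11) + (10, 6). λ = (6 - 11)/(10 - 6) ≡ 14/4 mod 19. 4⁻¹ ≡ 5 (mod 19) since 4·5 = 20 ≡ 1, so λ ≡ 13.
  x = λ² - 6 - 10 = 169 - 16 ≡ 1; y = λ·(6 - 1) - 11 ≡ 16. → (1, 16)
5G: (1, 16) + (10, 6). λ = (6 - 16)/(10 - 1) ≡ 9/9 mod 19. 9⁻¹ ≡ 17 (mod 19), so λ ≡ 1.
  x = λ² - 1 - 10 = 1 - 11 ≡ 9; y = λ·(1 - 9) - 16 ≡ 14. → (9, 14)
6G: (9, 14) + (10, 6). λ = (6 - 14)/(10 - 9) ≡ 11/1 mod 19. 1⁻¹ ≡ 1 (mod 19), so λ ≡ 11.
  x = λ² - 9 - 10 = 121 - 19 ≡ 7; y = λ·(9 - 7) - 14 ≡ 8. → (7, 8)
7G: (7, 8) + (10, 6). λ = (6 - 8)/(10 - 7) ≡ 17/3 mod 19. 3⁻¹ ≡ 13 (mod 19), so λ ≡ 12.
  x = λ² - 7 - 10 = 144 - 17 ≡ 13; y = λ·(7 - 13) - 8 ≡ 15. → (13, 15)
8G: (13, 15) + (10, 6). λ = (6 - 15)/(10 - 13) ≡ 10/16 mod 19. 16⁻¹ ≡ 6 (mod 19) since 16·6 = 96 ≡ 1, so λ ≡ 3.
  x = λ² - 13 - 10 = 9 - 23 ≡ 5; y = λ·(13 - 5) - 15 ≡ 9. → (5, 9)
9G: (5, 9) + (10, 6). λ = (6 - 9)/(10 - 5) ≡ 16/5 mod 19. 5⁻¹ ≡ 4 (mod 19), so λ ≡ 7.
  x = λ² - 5 - 10 = 49 - 15 ≡ 15; y = λ·(5 - 15) - 9 ≡ 16. → (15, 16)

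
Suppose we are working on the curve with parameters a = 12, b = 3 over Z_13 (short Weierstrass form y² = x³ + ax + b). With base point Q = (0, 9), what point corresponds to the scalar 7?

Double-and-add on 7 = (111)₂. Start with Q = (0, 9) for the leading 1-bit.
double: tangent at (0, 9): λ = (3·0² + 12)/(2·9) ≡ 12/5. 5⁻¹ ≡ 8 (mod 13) since 5·8 = 40 ≡ 1, so λ ≡ 12·8 ≡ 5.
  x = λ² - 0 - 0 = 25 - 0 ≡ 12; y = λ·(0 - 12) - 9 ≡ 9. → (12, 9)
add Q: (12, 9) + (0, 9). λ = (9 - 9)/(0 - 12) ≡ 0/1 mod 13. 1⁻¹ ≡ 1 (mod 13) since 1·1 = 1 ≡ 1, so λ ≡ 0.
  x = λ² - 12 - 0 = 0 - 12 ≡ 1; y = λ·(12 - 1) - 9 ≡ 4. → (1, 4)
double: tangent at (1, 4): λ = (3·1² + 12)/(2·4) ≡ 2/8. 8⁻¹ ≡ 5 (mod 13), so λ ≡ 2·5 ≡ 10.
  x = λ² - 1 - 1 = 100 - 2 ≡ 7; y = λ·(1 - 7) - 4 ≡ 1. → (7, 1)
add Q: (7, 1) + (0, 9). λ = (9 - 1)/(0 - 7) ≡ 8/6 mod 13. 6⁻¹ ≡ 11 (mod 13), so λ ≡ 10.
  x = λ² - 7 - 0 = 100 - 7 ≡ 2; y = λ·(7 - 2) - 1 ≡ 10. → (2, 10)

(2, 10)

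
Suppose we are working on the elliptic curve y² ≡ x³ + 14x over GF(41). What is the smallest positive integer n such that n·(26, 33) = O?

10

2P: tangent at (26, 33): λ = (3·26² + 14)/(2·33) ≡ 33/25. 25⁻¹ ≡ 23 (mod 41), so λ ≡ 33·23 ≡ 21.
  x = λ² - 26 - 26 = 441 - 52 ≡ 20; y = λ·(26 - 20) - 33 ≡ 11. → (20, 11)
3P: (20, 11) + (26, 33). λ = (33 - 11)/(26 - 20) ≡ 22/6 mod 41. 6⁻¹ ≡ 7 (mod 41), so λ ≡ 31.
  x = λ² - 20 - 26 = 961 - 46 ≡ 13; y = λ·(20 - 13) - 11 ≡ 1. → (13, 1)
4P: (13, 1) + (26, 33). λ = (33 - 1)/(26 - 13) ≡ 32/13 mod 41. 13⁻¹ ≡ 19 (mod 41) since 13·19 = 247 ≡ 1, so λ ≡ 34.
  x = λ² - 13 - 26 = 1156 - 39 ≡ 10; y = λ·(13 - 10) - 1 ≡ 19. → (10, 19)
5P: (10, 19) + (26, 33). λ = (33 - 19)/(26 - 10) ≡ 14/16 mod 41. 16⁻¹ ≡ 18 (mod 41) since 16·18 = 288 ≡ 1, so λ ≡ 6.
  x = λ² - 10 - 26 = 36 - 36 ≡ 0; y = λ·(10 - 0) - 19 ≡ 0. → (0, 0)
6P: (0, 0) + (26, 33). λ = (33 - 0)/(26 - 0) ≡ 33/26 mod 41. 26⁻¹ ≡ 30 (mod 41) since 26·30 = 780 ≡ 1, so λ ≡ 6.
  x = λ² - 0 - 26 = 36 - 26 ≡ 10; y = λ·(0 - 10) - 0 ≡ 22. → (10, 22)
7P: (10, 22) + (26, 33). λ = (33 - 22)/(26 - 10) ≡ 11/16 mod 41. 16⁻¹ ≡ 18 (mod 41), so λ ≡ 34.
  x = λ² - 10 - 26 = 1156 - 36 ≡ 13; y = λ·(10 - 13) - 22 ≡ 40. → (13, 40)
8P: (13, 40) + (26, 33). λ = (33 - 40)/(26 - 13) ≡ 34/13 mod 41. 13⁻¹ ≡ 19 (mod 41) since 13·19 = 247 ≡ 1, so λ ≡ 31.
  x = λ² - 13 - 26 = 961 - 39 ≡ 20; y = λ·(13 - 20) - 40 ≡ 30. → (20, 30)
9P: (20, 30) + (26, 33). λ = (33 - 30)/(26 - 20) ≡ 3/6 mod 41. 6⁻¹ ≡ 7 (mod 41), so λ ≡ 21.
  x = λ² - 20 - 26 = 441 - 46 ≡ 26; y = λ·(20 - 26) - 30 ≡ 8. → (26, 8)
10P: (26, 8) + (26, 33): same x and y₁ ≡ -y₂, so the sum is O.
10P = O, so the order is 10.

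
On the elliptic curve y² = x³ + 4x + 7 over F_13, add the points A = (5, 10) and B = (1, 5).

(5, 10) + (1, 5). λ = (5 - 10)/(1 - 5) ≡ 8/9 mod 13. 9⁻¹ ≡ 3 (mod 13), so λ ≡ 11.
  x = λ² - 5 - 1 = 121 - 6 ≡ 11; y = λ·(5 - 11) - 10 ≡ 2. → (11, 2)

(11, 2)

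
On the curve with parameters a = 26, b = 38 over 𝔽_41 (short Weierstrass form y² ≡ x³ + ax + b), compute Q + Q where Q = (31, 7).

(15, 20)

tangent at (31, 7): λ = (3·31² + 26)/(2·7) ≡ 39/14. 14⁻¹ ≡ 3 (mod 41), so λ ≡ 39·3 ≡ 35.
  x = λ² - 31 - 31 = 1225 - 62 ≡ 15; y = λ·(31 - 15) - 7 ≡ 20. → (15, 20)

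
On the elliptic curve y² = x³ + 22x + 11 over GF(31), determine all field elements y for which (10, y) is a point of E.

x³ + 22x + 11 = 1231 ≡ 22 (mod 31).
22 is a non-residue mod 31; no y exists.

none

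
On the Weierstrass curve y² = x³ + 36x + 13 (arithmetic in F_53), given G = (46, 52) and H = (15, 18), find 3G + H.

First 3G:
Repeated addition: build up to 3G.
2G: tangent at (46, 52): λ = (3·46² + 36)/(2·52) ≡ 24/51. 51⁻¹ ≡ 26 (mod 53), so λ ≡ 24·26 ≡ 41.
  x = λ² - 46 - 46 = 1681 - 92 ≡ 52; y = λ·(46 - 52) - 52 ≡ 20. → (52, 20)
3G: (52, 20) + (46, 52). λ = (52 - 20)/(46 - 52) ≡ 32/47 mod 53. 47⁻¹ ≡ 44 (mod 53) since 47·44 = 2068 ≡ 1, so λ ≡ 30.
  x = λ² - 52 - 46 = 900 - 98 ≡ 7; y = λ·(52 - 7) - 20 ≡ 5. → (7, 5)
3G = (7, 5).
Finally 3G + H:
(7, 5) + (15, 18). λ = (18 - 5)/(15 - 7) ≡ 13/8 mod 53. 8⁻¹ ≡ 20 (mod 53) since 8·20 = 160 ≡ 1, so λ ≡ 48.
  x = λ² - 7 - 15 = 2304 - 22 ≡ 3; y = λ·(7 - 3) - 5 ≡ 28. → (3, 28)

(3, 28)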